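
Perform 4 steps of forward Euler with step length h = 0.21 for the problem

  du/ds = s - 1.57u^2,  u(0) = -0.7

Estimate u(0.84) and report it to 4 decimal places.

-1.8109

Euler: u_{n+1} = u_n + h·f(s_n, u_n).
s=0.000000, u=-0.700000: f=-0.769300 → u ← -0.700000 + 0.21·(-0.769300) = -0.861553
s=0.210000, u=-0.861553: f=-0.955370 → u ← -0.861553 + 0.21·(-0.955370) = -1.062181
s=0.420000, u=-1.062181: f=-1.351317 → u ← -1.062181 + 0.21·(-1.351317) = -1.345957
s=0.630000, u=-1.345957: f=-2.214213 → u ← -1.345957 + 0.21·(-2.214213) = -1.810942
u(0.84) ≈ -1.8109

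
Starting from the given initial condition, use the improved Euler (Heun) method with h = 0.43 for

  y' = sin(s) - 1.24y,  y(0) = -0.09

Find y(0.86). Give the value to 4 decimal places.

Heun: k1 = f(s_n, y_n); k2 = f(s_n + h, y_n + h·k1); y_{n+1} = y_n + (h/2)·(k1 + k2).
s=0.000000, y=-0.090000:
  k1 = f(0.000000, -0.090000) = 0.111600
  k2 = f(0.430000, -0.042012) = 0.468966
  y ← -0.090000 + (0.43/2)·(0.111600 + 0.468966) = 0.034822
s=0.430000, y=0.034822:
  k1 = f(0.430000, 0.034822) = 0.373692
  k2 = f(0.860000, 0.195509) = 0.515411
  y ← 0.034822 + (0.43/2)·(0.373692 + 0.515411) = 0.225979
y(0.86) ≈ 0.2260

0.2260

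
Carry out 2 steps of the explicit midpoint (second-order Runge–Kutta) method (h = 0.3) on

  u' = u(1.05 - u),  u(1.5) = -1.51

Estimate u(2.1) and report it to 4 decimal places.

-15.5552

Midpoint: k1 = f(x_n, u_n); k2 = f(x_n + h/2, u_n + (h/2)·k1); u_{n+1} = u_n + h·k2.
x=1.500000, u=-1.510000:
  k1 = f(1.500000, -1.510000) = -3.865600
  k2 = f(1.650000, -2.089840) = -6.561763
  u ← -1.510000 + 0.3·(-6.561763) = -3.478529
x=1.800000, u=-3.478529:
  k1 = f(1.800000, -3.478529) = -15.752619
  k2 = f(1.950000, -5.841422) = -40.255702
  u ← -3.478529 + 0.3·(-40.255702) = -15.555240
u(2.1) ≈ -15.5552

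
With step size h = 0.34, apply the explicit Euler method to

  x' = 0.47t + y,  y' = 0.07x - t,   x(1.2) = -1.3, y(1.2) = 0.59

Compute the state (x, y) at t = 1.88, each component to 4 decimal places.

-0.6102, -0.3941

Euler on (x,y): x_{n+1} = x_n + h·x', y_{n+1} = y_n + h·y'.
1.200000: (-1.300000, 0.590000); f=(1.154000, -1.291000) → (-0.907640, 0.151060)
1.540000: (-0.907640, 0.151060); f=(0.874860, -1.603535) → (-0.610188, -0.394142)
(x(1.88), y(1.88)) ≈ (-0.6102, -0.3941)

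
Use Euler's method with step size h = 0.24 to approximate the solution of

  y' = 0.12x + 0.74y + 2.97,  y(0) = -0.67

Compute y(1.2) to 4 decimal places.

3.6407

Euler: y_{n+1} = y_n + h·f(x_n, y_n).
x=0.000000, y=-0.670000: f=2.474200 → y ← -0.670000 + 0.24·2.474200 = -0.076192
x=0.240000, y=-0.076192: f=2.942418 → y ← -0.076192 + 0.24·2.942418 = 0.629988
x=0.480000, y=0.629988: f=3.493791 → y ← 0.629988 + 0.24·3.493791 = 1.468498
x=0.720000, y=1.468498: f=4.143089 → y ← 1.468498 + 0.24·4.143089 = 2.462840
x=0.960000, y=2.462840: f=4.907701 → y ← 2.462840 + 0.24·4.907701 = 3.640688
y(1.2) ≈ 3.6407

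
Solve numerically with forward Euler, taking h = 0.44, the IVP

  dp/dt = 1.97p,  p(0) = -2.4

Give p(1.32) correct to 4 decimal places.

Euler: p_{n+1} = p_n + h·f(t_n, p_n).
t=0.000000, p=-2.400000: f=-4.728000 → p ← -2.400000 + 0.44·(-4.728000) = -4.480320
t=0.440000, p=-4.480320: f=-8.826230 → p ← -4.480320 + 0.44·(-8.826230) = -8.363861
t=0.880000, p=-8.363861: f=-16.476807 → p ← -8.363861 + 0.44·(-16.476807) = -15.613656
p(1.32) ≈ -15.6137

-15.6137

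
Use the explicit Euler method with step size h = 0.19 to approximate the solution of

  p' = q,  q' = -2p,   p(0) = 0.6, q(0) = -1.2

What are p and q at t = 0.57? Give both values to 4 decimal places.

-0.1975, -1.6076

Euler on (p,q): p_{n+1} = p_n + h·p', q_{n+1} = q_n + h·q'.
0.000000: (0.600000, -1.200000); f=(-1.200000, -1.200000) → (0.372000, -1.428000)
0.190000: (0.372000, -1.428000); f=(-1.428000, -0.744000) → (0.100680, -1.569360)
0.380000: (0.100680, -1.569360); f=(-1.569360, -0.201360) → (-0.197498, -1.607618)
(p(0.57), q(0.57)) ≈ (-0.1975, -1.6076)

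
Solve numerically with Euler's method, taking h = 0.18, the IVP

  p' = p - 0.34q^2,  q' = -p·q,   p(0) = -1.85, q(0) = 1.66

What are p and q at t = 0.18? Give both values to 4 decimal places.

-2.3516, 2.2128

Euler on (p,q): p_{n+1} = p_n + h·p', q_{n+1} = q_n + h·q'.
0.000000: (-1.850000, 1.660000); f=(-2.786904, 3.071000) → (-2.351643, 2.212780)
(p(0.18), q(0.18)) ≈ (-2.3516, 2.2128)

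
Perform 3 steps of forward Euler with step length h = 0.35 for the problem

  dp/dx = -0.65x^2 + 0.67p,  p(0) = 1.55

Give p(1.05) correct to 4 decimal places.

2.7702

Euler: p_{n+1} = p_n + h·f(x_n, p_n).
x=0.000000, p=1.550000: f=1.038500 → p ← 1.550000 + 0.35·1.038500 = 1.913475
x=0.350000, p=1.913475: f=1.202403 → p ← 1.913475 + 0.35·1.202403 = 2.334316
x=0.700000, p=2.334316: f=1.245492 → p ← 2.334316 + 0.35·1.245492 = 2.770238
p(1.05) ≈ 2.7702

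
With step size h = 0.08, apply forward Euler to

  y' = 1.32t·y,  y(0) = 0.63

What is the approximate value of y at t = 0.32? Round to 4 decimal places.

Euler: y_{n+1} = y_n + h·f(t_n, y_n).
t=0.000000, y=0.630000: f=0.000000 → y ← 0.630000 + 0.08·0.000000 = 0.630000
t=0.080000, y=0.630000: f=0.066528 → y ← 0.630000 + 0.08·0.066528 = 0.635322
t=0.160000, y=0.635322: f=0.134180 → y ← 0.635322 + 0.08·0.134180 = 0.646057
t=0.240000, y=0.646057: f=0.204671 → y ← 0.646057 + 0.08·0.204671 = 0.662430
y(0.32) ≈ 0.6624

0.6624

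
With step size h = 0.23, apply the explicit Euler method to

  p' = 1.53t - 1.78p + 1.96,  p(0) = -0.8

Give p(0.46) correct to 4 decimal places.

Euler: p_{n+1} = p_n + h·f(t_n, p_n).
t=0.000000, p=-0.800000: f=3.384000 → p ← -0.800000 + 0.23·3.384000 = -0.021680
t=0.230000, p=-0.021680: f=2.350490 → p ← -0.021680 + 0.23·2.350490 = 0.518933
p(0.46) ≈ 0.5189

0.5189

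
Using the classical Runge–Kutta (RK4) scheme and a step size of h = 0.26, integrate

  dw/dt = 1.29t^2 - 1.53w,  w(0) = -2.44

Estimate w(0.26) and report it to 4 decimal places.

RK4: k1 = f(t_n, w_n); k2 = f(t_n + h/2, w_n + (h/2)·k1); k3 = f(t_n + h/2, w_n + (h/2)·k2); k4 = f(t_n + h, w_n + h·k3); w_{n+1} = w_n + (h/6)·(k1 + 2k2 + 2k3 + k4).
t=0.000000, w=-2.440000:
  k1 = f(0.000000, -2.440000) = 3.733200
  k2 = f(0.130000, -1.954684) = 3.012468
  k3 = f(0.130000, -2.048379) = 3.155821
  k4 = f(0.260000, -1.619486) = 2.565018
  w ← -2.440000 + (0.26/6)·(k1 + 2k2 + 2k3 + k4) = -1.632492
w(0.26) ≈ -1.6325

-1.6325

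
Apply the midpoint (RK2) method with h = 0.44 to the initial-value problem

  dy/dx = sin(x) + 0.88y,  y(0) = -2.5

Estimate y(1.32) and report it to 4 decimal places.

Midpoint: k1 = f(x_n, y_n); k2 = f(x_n + h/2, y_n + (h/2)·k1); y_{n+1} = y_n + h·k2.
x=0.000000, y=-2.500000:
  k1 = f(0.000000, -2.500000) = -2.200000
  k2 = f(0.220000, -2.984000) = -2.407690
  y ← -2.500000 + 0.44·(-2.407690) = -3.559384
x=0.440000, y=-3.559384:
  k1 = f(0.440000, -3.559384) = -2.706318
  k2 = f(0.660000, -4.154774) = -3.043084
  y ← -3.559384 + 0.44·(-3.043084) = -4.898341
x=0.880000, y=-4.898341:
  k1 = f(0.880000, -4.898341) = -3.539801
  k2 = f(1.100000, -5.677097) = -4.104638
  y ← -4.898341 + 0.44·(-4.104638) = -6.704381
y(1.32) ≈ -6.7044

-6.7044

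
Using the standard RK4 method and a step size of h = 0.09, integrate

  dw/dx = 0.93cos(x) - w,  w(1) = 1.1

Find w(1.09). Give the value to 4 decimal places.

RK4: k1 = f(x_n, w_n); k2 = f(x_n + h/2, w_n + (h/2)·k1); k3 = f(x_n + h/2, w_n + (h/2)·k2); k4 = f(x_n + h, w_n + h·k3); w_{n+1} = w_n + (h/6)·(k1 + 2k2 + 2k3 + k4).
x=1.000000, w=1.100000:
  k1 = f(1.000000, 1.100000) = -0.597519
  k2 = f(1.045000, 1.073112) = -0.606343
  k3 = f(1.045000, 1.072715) = -0.605946
  k4 = f(1.090000, 1.045465) = -0.615353
  w ← 1.100000 + (0.09/6)·(k1 + 2k2 + 2k3 + k4) = 1.045438
w(1.09) ≈ 1.0454

1.0454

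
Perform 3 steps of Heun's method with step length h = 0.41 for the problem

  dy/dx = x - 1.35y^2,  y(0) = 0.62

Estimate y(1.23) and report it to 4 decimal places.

Heun: k1 = f(x_n, y_n); k2 = f(x_n + h, y_n + h·k1); y_{n+1} = y_n + (h/2)·(k1 + k2).
x=0.000000, y=0.620000:
  k1 = f(0.000000, 0.620000) = -0.518940
  k2 = f(0.410000, 0.407235) = 0.186116
  y ← 0.620000 + (0.41/2)·(-0.518940 + 0.186116) = 0.551771
x=0.410000, y=0.551771:
  k1 = f(0.410000, 0.551771) = -0.001009
  k2 = f(0.820000, 0.551357) = 0.409607
  y ← 0.551771 + (0.41/2)·(-0.001009 + 0.409607) = 0.635534
x=0.820000, y=0.635534:
  k1 = f(0.820000, 0.635534) = 0.274731
  k2 = f(1.230000, 0.748173) = 0.474320
  y ← 0.635534 + (0.41/2)·(0.274731 + 0.474320) = 0.789089
y(1.23) ≈ 0.7891

0.7891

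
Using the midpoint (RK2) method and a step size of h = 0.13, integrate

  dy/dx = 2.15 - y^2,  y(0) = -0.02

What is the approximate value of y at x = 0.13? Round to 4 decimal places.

0.2576

Midpoint: k1 = f(x_n, y_n); k2 = f(x_n + h/2, y_n + (h/2)·k1); y_{n+1} = y_n + h·k2.
x=0.000000, y=-0.020000:
  k1 = f(0.000000, -0.020000) = 2.149600
  k2 = f(0.065000, 0.119724) = 2.135666
  y ← -0.020000 + 0.13·2.135666 = 0.257637
y(0.13) ≈ 0.2576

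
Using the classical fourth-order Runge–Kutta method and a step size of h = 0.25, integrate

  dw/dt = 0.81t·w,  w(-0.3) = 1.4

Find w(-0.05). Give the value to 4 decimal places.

RK4: k1 = f(t_n, w_n); k2 = f(t_n + h/2, w_n + (h/2)·k1); k3 = f(t_n + h/2, w_n + (h/2)·k2); k4 = f(t_n + h, w_n + h·k3); w_{n+1} = w_n + (h/6)·(k1 + 2k2 + 2k3 + k4).
t=-0.300000, w=1.400000:
  k1 = f(-0.300000, 1.400000) = -0.340200
  k2 = f(-0.175000, 1.357475) = -0.192422
  k3 = f(-0.175000, 1.375947) = -0.195041
  k4 = f(-0.050000, 1.351240) = -0.054725
  w ← 1.400000 + (0.25/6)·(k1 + 2k2 + 2k3 + k4) = 1.351256
w(-0.05) ≈ 1.3513

1.3513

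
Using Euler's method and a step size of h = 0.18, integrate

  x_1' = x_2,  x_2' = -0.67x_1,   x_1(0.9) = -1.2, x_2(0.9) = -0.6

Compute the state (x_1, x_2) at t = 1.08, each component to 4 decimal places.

-1.3080, -0.4553

Euler on (x_1,x_2): x_1_{n+1} = x_1_n + h·x_1', x_2_{n+1} = x_2_n + h·x_2'.
0.900000: (-1.200000, -0.600000); f=(-0.600000, 0.804000) → (-1.308000, -0.455280)
(x_1(1.08), x_2(1.08)) ≈ (-1.3080, -0.4553)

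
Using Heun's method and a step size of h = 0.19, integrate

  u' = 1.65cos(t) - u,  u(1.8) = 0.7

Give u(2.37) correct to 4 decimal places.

Heun: k1 = f(t_n, u_n); k2 = f(t_n + h, u_n + h·k1); u_{n+1} = u_n + (h/2)·(k1 + k2).
t=1.800000, u=0.700000:
  k1 = f(1.800000, 0.700000) = -1.074883
  k2 = f(1.990000, 0.495772) = -1.167377
  u ← 0.700000 + (0.19/2)·(-1.074883 + (-1.167377)) = 0.486985
t=1.990000, u=0.486985:
  k1 = f(1.990000, 0.486985) = -1.158590
  k2 = f(2.180000, 0.266853) = -1.211007
  u ← 0.486985 + (0.19/2)·(-1.158590 + (-1.211007)) = 0.261874
t=2.180000, u=0.261874:
  k1 = f(2.180000, 0.261874) = -1.206028
  k2 = f(2.370000, 0.032728) = -1.215450
  u ← 0.261874 + (0.19/2)·(-1.206028 + (-1.215450)) = 0.031833
u(2.37) ≈ 0.0318

0.0318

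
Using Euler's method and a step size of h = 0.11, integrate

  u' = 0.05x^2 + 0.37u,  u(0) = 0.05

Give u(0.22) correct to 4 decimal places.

0.0542

Euler: u_{n+1} = u_n + h·f(x_n, u_n).
x=0.000000, u=0.050000: f=0.018500 → u ← 0.050000 + 0.11·0.018500 = 0.052035
x=0.110000, u=0.052035: f=0.019858 → u ← 0.052035 + 0.11·0.019858 = 0.054219
u(0.22) ≈ 0.0542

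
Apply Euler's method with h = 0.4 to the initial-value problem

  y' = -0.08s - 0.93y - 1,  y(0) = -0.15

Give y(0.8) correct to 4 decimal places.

Euler: y_{n+1} = y_n + h·f(s_n, y_n).
s=0.000000, y=-0.150000: f=-0.860500 → y ← -0.150000 + 0.4·(-0.860500) = -0.494200
s=0.400000, y=-0.494200: f=-0.572394 → y ← -0.494200 + 0.4·(-0.572394) = -0.723158
y(0.8) ≈ -0.7232

-0.7232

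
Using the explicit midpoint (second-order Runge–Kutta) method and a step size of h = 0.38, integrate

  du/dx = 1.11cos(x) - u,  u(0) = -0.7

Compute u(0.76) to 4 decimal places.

Midpoint: k1 = f(x_n, u_n); k2 = f(x_n + h/2, u_n + (h/2)·k1); u_{n+1} = u_n + h·k2.
x=0.000000, u=-0.700000:
  k1 = f(0.000000, -0.700000) = 1.810000
  k2 = f(0.190000, -0.356100) = 1.446125
  u ← -0.700000 + 0.38·1.446125 = -0.150473
x=0.380000, u=-0.150473:
  k1 = f(0.380000, -0.150473) = 1.181290
  k2 = f(0.570000, 0.073973) = 0.860538
  u ← -0.150473 + 0.38·0.860538 = 0.176532
u(0.76) ≈ 0.1765

0.1765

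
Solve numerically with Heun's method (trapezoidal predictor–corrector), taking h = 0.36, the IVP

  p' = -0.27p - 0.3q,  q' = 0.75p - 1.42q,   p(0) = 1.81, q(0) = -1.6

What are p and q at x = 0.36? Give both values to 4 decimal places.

1.7365, -0.6278

Heun on (p,q): k1 = f(x_n, state_n); k2 = f(x_n + h, state_n + h·k1); state_{n+1} = state_n + (h/2)·(k1 + k2).
0.000000: (1.810000, -1.600000)
  k1 = (-0.008700, 3.629500)
  predictor → (1.806868, -0.293380)
  k2 = (-0.399840, 1.771751)
  → (1.736463, -0.627775)
(p(0.36), q(0.36)) ≈ (1.7365, -0.6278)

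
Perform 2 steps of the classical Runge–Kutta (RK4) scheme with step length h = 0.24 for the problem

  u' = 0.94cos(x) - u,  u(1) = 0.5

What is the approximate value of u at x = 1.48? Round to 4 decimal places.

0.4182

RK4: k1 = f(x_n, u_n); k2 = f(x_n + h/2, u_n + (h/2)·k1); k3 = f(x_n + h/2, u_n + (h/2)·k2); k4 = f(x_n + h, u_n + h·k3); u_{n+1} = u_n + (h/6)·(k1 + 2k2 + 2k3 + k4).
x=1.000000, u=0.500000:
  k1 = f(1.000000, 0.500000) = 0.007884
  k2 = f(1.120000, 0.500946) = -0.091405
  k3 = f(1.120000, 0.489031) = -0.079490
  k4 = f(1.240000, 0.480922) = -0.175614
  u ← 0.500000 + (0.24/6)·(k1 + 2k2 + 2k3 + k4) = 0.479619
x=1.240000, u=0.479619:
  k1 = f(1.240000, 0.479619) = -0.174311
  k2 = f(1.360000, 0.458702) = -0.262018
  k3 = f(1.360000, 0.448177) = -0.251493
  k4 = f(1.480000, 0.419261) = -0.334030
  u ← 0.479619 + (0.24/6)·(k1 + 2k2 + 2k3 + k4) = 0.418205
u(1.48) ≈ 0.4182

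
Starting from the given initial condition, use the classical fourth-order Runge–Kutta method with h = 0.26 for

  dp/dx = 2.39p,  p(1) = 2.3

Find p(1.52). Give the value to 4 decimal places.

RK4: k1 = f(x_n, p_n); k2 = f(x_n + h/2, p_n + (h/2)·k1); k3 = f(x_n + h/2, p_n + (h/2)·k2); k4 = f(x_n + h, p_n + h·k3); p_{n+1} = p_n + (h/6)·(k1 + 2k2 + 2k3 + k4).
x=1.000000, p=2.300000:
  k1 = f(1.000000, 2.300000) = 5.497000
  k2 = f(1.130000, 3.014610) = 7.204918
  k3 = f(1.130000, 3.236639) = 7.735568
  k4 = f(1.260000, 4.311248) = 10.303882
  p ← 2.300000 + (0.26/6)·(k1 + 2k2 + 2k3 + k4) = 4.279547
x=1.260000, p=4.279547:
  k1 = f(1.260000, 4.279547) = 10.228117
  k2 = f(1.390000, 5.609202) = 13.405993
  k3 = f(1.390000, 6.022326) = 14.393359
  k4 = f(1.520000, 8.021820) = 19.172151
  p ← 4.279547 + (0.26/6)·(k1 + 2k2 + 2k3 + k4) = 7.962836
p(1.52) ≈ 7.9628

7.9628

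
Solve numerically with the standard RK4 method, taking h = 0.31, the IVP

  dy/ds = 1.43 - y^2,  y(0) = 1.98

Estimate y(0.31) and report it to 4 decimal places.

1.5177

RK4: k1 = f(s_n, y_n); k2 = f(s_n + h/2, y_n + (h/2)·k1); k3 = f(s_n + h/2, y_n + (h/2)·k2); k4 = f(s_n + h, y_n + h·k3); y_{n+1} = y_n + (h/6)·(k1 + 2k2 + 2k3 + k4).
s=0.000000, y=1.980000:
  k1 = f(0.000000, 1.980000) = -2.490400
  k2 = f(0.155000, 1.593988) = -1.110798
  k3 = f(0.155000, 1.807826) = -1.838236
  k4 = f(0.310000, 1.410147) = -0.558514
  y ← 1.980000 + (0.31/6)·(k1 + 2k2 + 2k3 + k4) = 1.517739
y(0.31) ≈ 1.5177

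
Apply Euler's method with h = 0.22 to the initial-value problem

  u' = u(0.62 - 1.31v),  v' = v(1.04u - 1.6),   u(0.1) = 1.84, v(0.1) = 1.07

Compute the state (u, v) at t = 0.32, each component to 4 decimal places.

Euler on (u,v): u_{n+1} = u_n + h·u', v_{n+1} = v_n + h·v'.
0.100000: (1.840000, 1.070000); f=(-1.438328, 0.335552) → (1.523568, 1.143821)
(u(0.32), v(0.32)) ≈ (1.5236, 1.1438)

1.5236, 1.1438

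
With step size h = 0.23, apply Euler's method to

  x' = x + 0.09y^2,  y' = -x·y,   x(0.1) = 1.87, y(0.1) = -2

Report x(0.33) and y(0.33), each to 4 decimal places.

Euler on (x,y): x_{n+1} = x_n + h·x', y_{n+1} = y_n + h·y'.
0.100000: (1.870000, -2.000000); f=(2.230000, 3.740000) → (2.382900, -1.139800)
(x(0.33), y(0.33)) ≈ (2.3829, -1.1398)

2.3829, -1.1398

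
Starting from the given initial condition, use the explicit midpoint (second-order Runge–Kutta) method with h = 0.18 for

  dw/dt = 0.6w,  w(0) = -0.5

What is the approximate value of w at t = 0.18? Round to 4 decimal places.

-0.5569

Midpoint: k1 = f(t_n, w_n); k2 = f(t_n + h/2, w_n + (h/2)·k1); w_{n+1} = w_n + h·k2.
t=0.000000, w=-0.500000:
  k1 = f(0.000000, -0.500000) = -0.300000
  k2 = f(0.090000, -0.527000) = -0.316200
  w ← -0.500000 + 0.18·(-0.316200) = -0.556916
w(0.18) ≈ -0.5569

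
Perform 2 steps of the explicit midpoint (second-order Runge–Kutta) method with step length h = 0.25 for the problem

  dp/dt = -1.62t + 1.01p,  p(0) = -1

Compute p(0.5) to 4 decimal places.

Midpoint: k1 = f(t_n, p_n); k2 = f(t_n + h/2, p_n + (h/2)·k1); p_{n+1} = p_n + h·k2.
t=0.000000, p=-1.000000:
  k1 = f(0.000000, -1.000000) = -1.010000
  k2 = f(0.125000, -1.126250) = -1.340012
  p ← -1.000000 + 0.25·(-1.340012) = -1.335003
t=0.250000, p=-1.335003:
  k1 = f(0.250000, -1.335003) = -1.753353
  k2 = f(0.375000, -1.554172) = -2.177214
  p ← -1.335003 + 0.25·(-2.177214) = -1.879307
p(0.5) ≈ -1.8793

-1.8793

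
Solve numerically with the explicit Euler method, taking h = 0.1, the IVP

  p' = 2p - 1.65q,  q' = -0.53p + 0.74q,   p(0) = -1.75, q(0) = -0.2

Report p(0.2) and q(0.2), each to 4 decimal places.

Euler on (p,q): p_{n+1} = p_n + h·p', q_{n+1} = q_n + h·q'.
0.000000: (-1.750000, -0.200000); f=(-3.170000, 0.779500) → (-2.067000, -0.122050)
0.100000: (-2.067000, -0.122050); f=(-3.932618, 1.005193) → (-2.460262, -0.021531)
(p(0.2), q(0.2)) ≈ (-2.4603, -0.0215)

-2.4603, -0.0215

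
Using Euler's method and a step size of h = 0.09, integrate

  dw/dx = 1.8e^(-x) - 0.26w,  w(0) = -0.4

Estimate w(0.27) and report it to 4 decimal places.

0.0618

Euler: w_{n+1} = w_n + h·f(x_n, w_n).
x=0.000000, w=-0.400000: f=1.904000 → w ← -0.400000 + 0.09·1.904000 = -0.228640
x=0.090000, w=-0.228640: f=1.704523 → w ← -0.228640 + 0.09·1.704523 = -0.075233
x=0.180000, w=-0.075233: f=1.523047 → w ← -0.075233 + 0.09·1.523047 = 0.061841
w(0.27) ≈ 0.0618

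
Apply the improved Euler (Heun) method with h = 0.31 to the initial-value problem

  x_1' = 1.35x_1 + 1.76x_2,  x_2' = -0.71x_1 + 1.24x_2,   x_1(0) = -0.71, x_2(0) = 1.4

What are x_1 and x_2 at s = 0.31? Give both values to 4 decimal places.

Heun on (x_1,x_2): k1 = f(s_n, state_n); k2 = f(s_n + h, state_n + h·k1); state_{n+1} = state_n + (h/2)·(k1 + k2).
0.000000: (-0.710000, 1.400000)
  k1 = (1.505500, 2.240100)
  predictor → (-0.243295, 2.094431)
  k2 = (3.357750, 2.769834)
  → (0.043804, 2.176540)
(x_1(0.31), x_2(0.31)) ≈ (0.0438, 2.1765)

0.0438, 2.1765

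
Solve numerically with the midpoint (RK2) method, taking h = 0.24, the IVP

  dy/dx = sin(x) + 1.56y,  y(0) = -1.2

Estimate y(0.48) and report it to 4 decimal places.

-2.3671

Midpoint: k1 = f(x_n, y_n); k2 = f(x_n + h/2, y_n + (h/2)·k1); y_{n+1} = y_n + h·k2.
x=0.000000, y=-1.200000:
  k1 = f(0.000000, -1.200000) = -1.872000
  k2 = f(0.120000, -1.424640) = -2.102726
  y ← -1.200000 + 0.24·(-2.102726) = -1.704654
x=0.240000, y=-1.704654:
  k1 = f(0.240000, -1.704654) = -2.421558
  k2 = f(0.360000, -1.995241) = -2.760302
  y ← -1.704654 + 0.24·(-2.760302) = -2.367127
y(0.48) ≈ -2.3671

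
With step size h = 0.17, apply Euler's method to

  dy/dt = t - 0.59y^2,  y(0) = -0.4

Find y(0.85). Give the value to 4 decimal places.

Euler: y_{n+1} = y_n + h·f(t_n, y_n).
t=0.000000, y=-0.400000: f=-0.094400 → y ← -0.400000 + 0.17·(-0.094400) = -0.416048
t=0.170000, y=-0.416048: f=0.067873 → y ← -0.416048 + 0.17·0.067873 = -0.404510
t=0.340000, y=-0.404510: f=0.243460 → y ← -0.404510 + 0.17·0.243460 = -0.363121
t=0.510000, y=-0.363121: f=0.432204 → y ← -0.363121 + 0.17·0.432204 = -0.289647
t=0.680000, y=-0.289647: f=0.630502 → y ← -0.289647 + 0.17·0.630502 = -0.182461
y(0.85) ≈ -0.1825

-0.1825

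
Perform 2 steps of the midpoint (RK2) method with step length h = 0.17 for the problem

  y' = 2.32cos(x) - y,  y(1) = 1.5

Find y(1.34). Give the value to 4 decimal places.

1.3193

Midpoint: k1 = f(x_n, y_n); k2 = f(x_n + h/2, y_n + (h/2)·k1); y_{n+1} = y_n + h·k2.
x=1.000000, y=1.500000:
  k1 = f(1.000000, 1.500000) = -0.246499
  k2 = f(1.085000, 1.479048) = -0.395810
  y ← 1.500000 + 0.17·(-0.395810) = 1.432712
x=1.170000, y=1.432712:
  k1 = f(1.170000, 1.432712) = -0.527560
  k2 = f(1.255000, 1.387870) = -0.667339
  y ← 1.432712 + 0.17·(-0.667339) = 1.319265
y(1.34) ≈ 1.3193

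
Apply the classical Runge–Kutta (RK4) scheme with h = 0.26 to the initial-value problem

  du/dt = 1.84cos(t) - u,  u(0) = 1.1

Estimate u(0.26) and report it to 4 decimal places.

1.2644

RK4: k1 = f(t_n, u_n); k2 = f(t_n + h/2, u_n + (h/2)·k1); k3 = f(t_n + h/2, u_n + (h/2)·k2); k4 = f(t_n + h, u_n + h·k3); u_{n+1} = u_n + (h/6)·(k1 + 2k2 + 2k3 + k4).
t=0.000000, u=1.100000:
  k1 = f(0.000000, 1.100000) = 0.740000
  k2 = f(0.130000, 1.196200) = 0.628274
  k3 = f(0.130000, 1.181676) = 0.642798
  k4 = f(0.260000, 1.267128) = 0.511030
  u ← 1.100000 + (0.26/6)·(k1 + 2k2 + 2k3 + k4) = 1.264371
u(0.26) ≈ 1.2644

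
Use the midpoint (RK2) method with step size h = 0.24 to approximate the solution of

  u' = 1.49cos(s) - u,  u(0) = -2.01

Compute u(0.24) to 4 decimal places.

-1.2734

Midpoint: k1 = f(s_n, u_n); k2 = f(s_n + h/2, u_n + (h/2)·k1); u_{n+1} = u_n + h·k2.
s=0.000000, u=-2.010000:
  k1 = f(0.000000, -2.010000) = 3.500000
  k2 = f(0.120000, -1.590000) = 3.069285
  u ← -2.010000 + 0.24·3.069285 = -1.273372
u(0.24) ≈ -1.2734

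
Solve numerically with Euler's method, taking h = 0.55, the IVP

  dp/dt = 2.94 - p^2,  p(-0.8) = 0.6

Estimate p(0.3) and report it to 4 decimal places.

Euler: p_{n+1} = p_n + h·f(t_n, p_n).
t=-0.800000, p=0.600000: f=2.580000 → p ← 0.600000 + 0.55·2.580000 = 2.019000
t=-0.250000, p=2.019000: f=-1.136361 → p ← 2.019000 + 0.55·(-1.136361) = 1.394001
p(0.3) ≈ 1.3940

1.3940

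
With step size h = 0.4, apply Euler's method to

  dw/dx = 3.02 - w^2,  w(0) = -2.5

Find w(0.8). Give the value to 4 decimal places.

-8.3357

Euler: w_{n+1} = w_n + h·f(x_n, w_n).
x=0.000000, w=-2.500000: f=-3.230000 → w ← -2.500000 + 0.4·(-3.230000) = -3.792000
x=0.400000, w=-3.792000: f=-11.359264 → w ← -3.792000 + 0.4·(-11.359264) = -8.335706
w(0.8) ≈ -8.3357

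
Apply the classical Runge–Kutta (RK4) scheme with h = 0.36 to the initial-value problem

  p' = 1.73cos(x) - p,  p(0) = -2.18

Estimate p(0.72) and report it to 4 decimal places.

RK4: k1 = f(x_n, p_n); k2 = f(x_n + h/2, p_n + (h/2)·k1); k3 = f(x_n + h/2, p_n + (h/2)·k2); k4 = f(x_n + h, p_n + h·k3); p_{n+1} = p_n + (h/6)·(k1 + 2k2 + 2k3 + k4).
x=0.000000, p=-2.180000:
  k1 = f(0.000000, -2.180000) = 3.910000
  k2 = f(0.180000, -1.476200) = 3.178250
  k3 = f(0.180000, -1.607915) = 3.309965
  k4 = f(0.360000, -0.988413) = 2.607514
  p ← -2.180000 + (0.36/6)·(k1 + 2k2 + 2k3 + k4) = -1.010363
x=0.360000, p=-1.010363:
  k1 = f(0.360000, -1.010363) = 2.629465
  k2 = f(0.540000, -0.537060) = 2.020896
  k3 = f(0.540000, -0.646602) = 2.130438
  k4 = f(0.720000, -0.243406) = 1.544030
  p ← -1.010363 + (0.36/6)·(k1 + 2k2 + 2k3 + k4) = -0.261794
p(0.72) ≈ -0.2618

-0.2618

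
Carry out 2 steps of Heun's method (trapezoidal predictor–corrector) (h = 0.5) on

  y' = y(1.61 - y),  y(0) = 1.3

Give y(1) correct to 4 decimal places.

1.5206

Heun: k1 = f(s_n, y_n); k2 = f(s_n + h, y_n + h·k1); y_{n+1} = y_n + (h/2)·(k1 + k2).
s=0.000000, y=1.300000:
  k1 = f(0.000000, 1.300000) = 0.403000
  k2 = f(0.500000, 1.501500) = 0.162913
  y ← 1.300000 + (0.5/2)·(0.403000 + 0.162913) = 1.441478
s=0.500000, y=1.441478:
  k1 = f(0.500000, 1.441478) = 0.242921
  k2 = f(1.000000, 1.562938) = 0.073554
  y ← 1.441478 + (0.5/2)·(0.242921 + 0.073554) = 1.520597
y(1) ≈ 1.5206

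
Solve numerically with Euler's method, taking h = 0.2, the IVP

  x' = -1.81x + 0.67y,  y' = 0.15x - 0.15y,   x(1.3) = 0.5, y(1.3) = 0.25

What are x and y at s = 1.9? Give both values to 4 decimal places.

Euler on (x,y): x_{n+1} = x_n + h·x', y_{n+1} = y_n + h·y'.
1.300000: (0.500000, 0.250000); f=(-0.737500, 0.037500) → (0.352500, 0.257500)
1.500000: (0.352500, 0.257500); f=(-0.465500, 0.014250) → (0.259400, 0.260350)
1.700000: (0.259400, 0.260350); f=(-0.295079, -0.000143) → (0.200384, 0.260322)
(x(1.9), y(1.9)) ≈ (0.2004, 0.2603)

0.2004, 0.2603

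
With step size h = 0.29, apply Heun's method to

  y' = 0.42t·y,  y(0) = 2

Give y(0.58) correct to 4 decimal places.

Heun: k1 = f(t_n, y_n); k2 = f(t_n + h, y_n + h·k1); y_{n+1} = y_n + (h/2)·(k1 + k2).
t=0.000000, y=2.000000:
  k1 = f(0.000000, 2.000000) = 0.000000
  k2 = f(0.290000, 2.000000) = 0.243600
  y ← 2.000000 + (0.29/2)·(0.000000 + 0.243600) = 2.035322
t=0.290000, y=2.035322:
  k1 = f(0.290000, 2.035322) = 0.247902
  k2 = f(0.580000, 2.107214) = 0.513317
  y ← 2.035322 + (0.29/2)·(0.247902 + 0.513317) = 2.145699
y(0.58) ≈ 2.1457

2.1457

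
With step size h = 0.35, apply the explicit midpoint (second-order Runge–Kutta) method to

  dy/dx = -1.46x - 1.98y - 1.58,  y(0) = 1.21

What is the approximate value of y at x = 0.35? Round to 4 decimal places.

0.2112

Midpoint: k1 = f(x_n, y_n); k2 = f(x_n + h/2, y_n + (h/2)·k1); y_{n+1} = y_n + h·k2.
x=0.000000, y=1.210000:
  k1 = f(0.000000, 1.210000) = -3.975800
  k2 = f(0.175000, 0.514235) = -2.853685
  y ← 1.210000 + 0.35·(-2.853685) = 0.211210
y(0.35) ≈ 0.2112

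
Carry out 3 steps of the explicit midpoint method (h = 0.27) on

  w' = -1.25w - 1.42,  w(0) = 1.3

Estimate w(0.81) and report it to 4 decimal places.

-0.2288

Midpoint: k1 = f(s_n, w_n); k2 = f(s_n + h/2, w_n + (h/2)·k1); w_{n+1} = w_n + h·k2.
s=0.000000, w=1.300000:
  k1 = f(0.000000, 1.300000) = -3.045000
  k2 = f(0.135000, 0.888925) = -2.531156
  w ← 1.300000 + 0.27·(-2.531156) = 0.616588
s=0.270000, w=0.616588:
  k1 = f(0.270000, 0.616588) = -2.190735
  k2 = f(0.405000, 0.320839) = -1.821048
  w ← 0.616588 + 0.27·(-1.821048) = 0.124905
s=0.540000, w=0.124905:
  k1 = f(0.540000, 0.124905) = -1.576131
  k2 = f(0.675000, -0.087873) = -1.310159
  w ← 0.124905 + 0.27·(-1.310159) = -0.228838
w(0.81) ≈ -0.2288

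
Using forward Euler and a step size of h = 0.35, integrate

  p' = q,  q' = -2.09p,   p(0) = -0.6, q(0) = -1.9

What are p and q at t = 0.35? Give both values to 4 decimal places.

Euler on (p,q): p_{n+1} = p_n + h·p', q_{n+1} = q_n + h·q'.
0.000000: (-0.600000, -1.900000); f=(-1.900000, 1.254000) → (-1.265000, -1.461100)
(p(0.35), q(0.35)) ≈ (-1.2650, -1.4611)

-1.2650, -1.4611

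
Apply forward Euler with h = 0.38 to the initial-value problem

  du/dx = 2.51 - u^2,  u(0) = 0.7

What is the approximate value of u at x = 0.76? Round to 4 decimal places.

Euler: u_{n+1} = u_n + h·f(x_n, u_n).
x=0.000000, u=0.700000: f=2.020000 → u ← 0.700000 + 0.38·2.020000 = 1.467600
x=0.380000, u=1.467600: f=0.356150 → u ← 1.467600 + 0.38·0.356150 = 1.602937
u(0.76) ≈ 1.6029

1.6029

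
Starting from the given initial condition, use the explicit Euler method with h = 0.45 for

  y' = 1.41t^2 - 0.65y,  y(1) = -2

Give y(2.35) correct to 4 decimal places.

2.8437

Euler: y_{n+1} = y_n + h·f(t_n, y_n).
t=1.000000, y=-2.000000: f=2.710000 → y ← -2.000000 + 0.45·2.710000 = -0.780500
t=1.450000, y=-0.780500: f=3.471850 → y ← -0.780500 + 0.45·3.471850 = 0.781832
t=1.900000, y=0.781832: f=4.581909 → y ← 0.781832 + 0.45·4.581909 = 2.843691
y(2.35) ≈ 2.8437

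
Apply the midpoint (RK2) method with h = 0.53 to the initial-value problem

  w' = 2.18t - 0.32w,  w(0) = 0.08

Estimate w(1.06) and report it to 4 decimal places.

Midpoint: k1 = f(t_n, w_n); k2 = f(t_n + h/2, w_n + (h/2)·k1); w_{n+1} = w_n + h·k2.
t=0.000000, w=0.080000:
  k1 = f(0.000000, 0.080000) = -0.025600
  k2 = f(0.265000, 0.073216) = 0.554271
  w ← 0.080000 + 0.53·0.554271 = 0.373764
t=0.530000, w=0.373764:
  k1 = f(0.530000, 0.373764) = 1.035796
  k2 = f(0.795000, 0.648249) = 1.525660
  w ← 0.373764 + 0.53·1.525660 = 1.182363
w(1.06) ≈ 1.1824

1.1824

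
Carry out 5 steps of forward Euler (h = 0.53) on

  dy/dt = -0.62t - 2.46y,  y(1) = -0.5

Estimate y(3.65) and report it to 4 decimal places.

Euler: y_{n+1} = y_n + h·f(t_n, y_n).
t=1.000000, y=-0.500000: f=0.610000 → y ← -0.500000 + 0.53·0.610000 = -0.176700
t=1.530000, y=-0.176700: f=-0.513918 → y ← -0.176700 + 0.53·(-0.513918) = -0.449077
t=2.060000, y=-0.449077: f=-0.172472 → y ← -0.449077 + 0.53·(-0.172472) = -0.540487
t=2.590000, y=-0.540487: f=-0.276203 → y ← -0.540487 + 0.53·(-0.276203) = -0.686874
t=3.120000, y=-0.686874: f=-0.244690 → y ← -0.686874 + 0.53·(-0.244690) = -0.816560
y(3.65) ≈ -0.8166

-0.8166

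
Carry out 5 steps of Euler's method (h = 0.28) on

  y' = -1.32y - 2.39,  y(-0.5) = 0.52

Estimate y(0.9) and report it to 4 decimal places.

-1.5786

Euler: y_{n+1} = y_n + h·f(t_n, y_n).
t=-0.500000, y=0.520000: f=-3.076400 → y ← 0.520000 + 0.28·(-3.076400) = -0.341392
t=-0.220000, y=-0.341392: f=-1.939363 → y ← -0.341392 + 0.28·(-1.939363) = -0.884414
t=0.060000, y=-0.884414: f=-1.222574 → y ← -0.884414 + 0.28·(-1.222574) = -1.226734
t=0.340000, y=-1.226734: f=-0.770711 → y ← -1.226734 + 0.28·(-0.770711) = -1.442533
t=0.620000, y=-1.442533: f=-0.485856 → y ← -1.442533 + 0.28·(-0.485856) = -1.578573
y(0.9) ≈ -1.5786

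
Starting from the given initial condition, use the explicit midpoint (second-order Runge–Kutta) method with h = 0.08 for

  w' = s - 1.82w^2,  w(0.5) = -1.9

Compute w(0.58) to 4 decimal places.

-2.5253

Midpoint: k1 = f(s_n, w_n); k2 = f(s_n + h/2, w_n + (h/2)·k1); w_{n+1} = w_n + h·k2.
s=0.500000, w=-1.900000:
  k1 = f(0.500000, -1.900000) = -6.070200
  k2 = f(0.540000, -2.142808) = -7.816760
  w ← -1.900000 + 0.08·(-7.816760) = -2.525341
w(0.58) ≈ -2.5253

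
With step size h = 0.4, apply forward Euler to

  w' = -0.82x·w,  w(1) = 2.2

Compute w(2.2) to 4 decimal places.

0.3275

Euler: w_{n+1} = w_n + h·f(x_n, w_n).
x=1.000000, w=2.200000: f=-1.804000 → w ← 2.200000 + 0.4·(-1.804000) = 1.478400
x=1.400000, w=1.478400: f=-1.697203 → w ← 1.478400 + 0.4·(-1.697203) = 0.799519
x=1.800000, w=0.799519: f=-1.180090 → w ← 0.799519 + 0.4·(-1.180090) = 0.327483
w(2.2) ≈ 0.3275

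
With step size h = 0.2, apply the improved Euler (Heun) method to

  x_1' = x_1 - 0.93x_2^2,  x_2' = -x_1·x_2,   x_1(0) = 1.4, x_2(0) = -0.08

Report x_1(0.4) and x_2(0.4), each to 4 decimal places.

Heun on (x_1,x_2): k1 = f(t_n, state_n); k2 = f(t_n + h, state_n + h·k1); state_{n+1} = state_n + (h/2)·(k1 + k2).
0.000000: (1.400000, -0.080000)
  k1 = (1.394048, 0.112000)
  predictor → (1.678810, -0.057600)
  k2 = (1.675724, 0.096699)
  → (1.706977, -0.059130)
0.200000: (1.706977, -0.059130)
  k1 = (1.703726, 0.100934)
  predictor → (2.047722, -0.038943)
  k2 = (2.046312, 0.079745)
  → (2.081981, -0.041062)
(x_1(0.4), x_2(0.4)) ≈ (2.0820, -0.0411)

2.0820, -0.0411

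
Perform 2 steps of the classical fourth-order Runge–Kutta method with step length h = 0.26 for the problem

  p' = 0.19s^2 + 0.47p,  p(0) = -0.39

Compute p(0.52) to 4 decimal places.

RK4: k1 = f(s_n, p_n); k2 = f(s_n + h/2, p_n + (h/2)·k1); k3 = f(s_n + h/2, p_n + (h/2)·k2); k4 = f(s_n + h, p_n + h·k3); p_{n+1} = p_n + (h/6)·(k1 + 2k2 + 2k3 + k4).
s=0.000000, p=-0.390000:
  k1 = f(0.000000, -0.390000) = -0.183300
  k2 = f(0.130000, -0.413829) = -0.191289
  k3 = f(0.130000, -0.414868) = -0.191777
  k4 = f(0.260000, -0.439862) = -0.193891
  p ← -0.390000 + (0.26/6)·(k1 + 2k2 + 2k3 + k4) = -0.439544
s=0.260000, p=-0.439544:
  k1 = f(0.260000, -0.439544) = -0.193742
  k2 = f(0.390000, -0.464730) = -0.189524
  k3 = f(0.390000, -0.464182) = -0.189267
  k4 = f(0.520000, -0.488753) = -0.178338
  p ← -0.439544 + (0.26/6)·(k1 + 2k2 + 2k3 + k4) = -0.488496
p(0.52) ≈ -0.4885

-0.4885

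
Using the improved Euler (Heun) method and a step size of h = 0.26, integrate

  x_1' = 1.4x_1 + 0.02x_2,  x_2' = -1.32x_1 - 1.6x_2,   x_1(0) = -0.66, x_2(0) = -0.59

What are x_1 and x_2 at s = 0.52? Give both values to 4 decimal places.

-1.3536, 0.1995

Heun on (x_1,x_2): k1 = f(s_n, state_n); k2 = f(s_n + h, state_n + h·k1); state_{n+1} = state_n + (h/2)·(k1 + k2).
0.000000: (-0.660000, -0.590000)
  k1 = (-0.935800, 1.815200)
  predictor → (-0.903308, -0.118048)
  k2 = (-1.266992, 1.381243)
  → (-0.946363, -0.174462)
0.260000: (-0.946363, -0.174462)
  k1 = (-1.328397, 1.528339)
  predictor → (-1.291746, 0.222906)
  k2 = (-1.803987, 1.348456)
  → (-1.353573, 0.199521)
(x_1(0.52), x_2(0.52)) ≈ (-1.3536, 0.1995)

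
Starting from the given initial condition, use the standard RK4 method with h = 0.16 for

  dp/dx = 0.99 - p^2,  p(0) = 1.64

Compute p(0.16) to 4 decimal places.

1.4261

RK4: k1 = f(x_n, p_n); k2 = f(x_n + h/2, p_n + (h/2)·k1); k3 = f(x_n + h/2, p_n + (h/2)·k2); k4 = f(x_n + h, p_n + h·k3); p_{n+1} = p_n + (h/6)·(k1 + 2k2 + 2k3 + k4).
x=0.000000, p=1.640000:
  k1 = f(0.000000, 1.640000) = -1.699600
  k2 = f(0.080000, 1.504032) = -1.272112
  k3 = f(0.080000, 1.538231) = -1.376155
  k4 = f(0.160000, 1.419815) = -1.025875
  p ← 1.640000 + (0.16/6)·(k1 + 2k2 + 2k3 + k4) = 1.426080
p(0.16) ≈ 1.4261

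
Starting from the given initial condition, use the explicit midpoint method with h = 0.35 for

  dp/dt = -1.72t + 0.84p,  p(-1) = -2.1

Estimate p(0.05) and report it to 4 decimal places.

-3.4140

Midpoint: k1 = f(t_n, p_n); k2 = f(t_n + h/2, p_n + (h/2)·k1); p_{n+1} = p_n + h·k2.
t=-1.000000, p=-2.100000:
  k1 = f(-1.000000, -2.100000) = -0.044000
  k2 = f(-0.825000, -2.107700) = -0.351468
  p ← -2.100000 + 0.35·(-0.351468) = -2.223014
t=-0.650000, p=-2.223014:
  k1 = f(-0.650000, -2.223014) = -0.749332
  k2 = f(-0.475000, -2.354147) = -1.160483
  p ← -2.223014 + 0.35·(-1.160483) = -2.629183
t=-0.300000, p=-2.629183:
  k1 = f(-0.300000, -2.629183) = -1.692514
  k2 = f(-0.125000, -2.925373) = -2.242313
  p ← -2.629183 + 0.35·(-2.242313) = -3.413993
p(0.05) ≈ -3.4140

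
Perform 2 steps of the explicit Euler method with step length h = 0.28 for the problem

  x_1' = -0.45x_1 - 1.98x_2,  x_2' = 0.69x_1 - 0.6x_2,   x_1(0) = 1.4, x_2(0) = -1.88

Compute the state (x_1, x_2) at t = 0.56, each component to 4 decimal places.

2.6976, -0.6386

Euler on (x_1,x_2): x_1_{n+1} = x_1_n + h·x_1', x_2_{n+1} = x_2_n + h·x_2'.
0.000000: (1.400000, -1.880000); f=(3.092400, 2.094000) → (2.265872, -1.293680)
0.280000: (2.265872, -1.293680); f=(1.541844, 2.339660) → (2.697588, -0.638575)
(x_1(0.56), x_2(0.56)) ≈ (2.6976, -0.6386)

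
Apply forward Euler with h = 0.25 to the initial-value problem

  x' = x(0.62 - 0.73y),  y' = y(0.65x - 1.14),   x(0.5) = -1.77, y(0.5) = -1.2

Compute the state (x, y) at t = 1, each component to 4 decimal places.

Euler on (x,y): x_{n+1} = x_n + h·x', y_{n+1} = y_n + h·y'.
0.500000: (-1.770000, -1.200000); f=(-2.647920, 2.748600) → (-2.431980, -0.512850)
0.750000: (-2.431980, -0.512850); f=(-2.418313, 1.395356) → (-3.036558, -0.164011)
(x(1), y(1)) ≈ (-3.0366, -0.1640)

-3.0366, -0.1640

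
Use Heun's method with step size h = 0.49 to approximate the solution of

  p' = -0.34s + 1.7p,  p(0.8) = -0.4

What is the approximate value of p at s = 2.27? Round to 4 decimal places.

Heun: k1 = f(s_n, p_n); k2 = f(s_n + h, p_n + h·k1); p_{n+1} = p_n + (h/2)·(k1 + k2).
s=0.800000, p=-0.400000:
  k1 = f(0.800000, -0.400000) = -0.952000
  k2 = f(1.290000, -0.866480) = -1.911616
  p ← -0.400000 + (0.49/2)·(-0.952000 + (-1.911616)) = -1.101586
s=1.290000, p=-1.101586:
  k1 = f(1.290000, -1.101586) = -2.311296
  k2 = f(1.780000, -2.234121) = -4.403206
  p ← -1.101586 + (0.49/2)·(-2.311296 + (-4.403206)) = -2.746639
s=1.780000, p=-2.746639:
  k1 = f(1.780000, -2.746639) = -5.274486
  k2 = f(2.270000, -5.331137) = -9.834733
  p ← -2.746639 + (0.49/2)·(-5.274486 + (-9.834733)) = -6.448397
p(2.27) ≈ -6.4484

-6.4484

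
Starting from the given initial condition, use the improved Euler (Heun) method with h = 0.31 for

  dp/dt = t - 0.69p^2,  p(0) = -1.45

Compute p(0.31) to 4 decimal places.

Heun: k1 = f(t_n, p_n); k2 = f(t_n + h, p_n + h·k1); p_{n+1} = p_n + (h/2)·(k1 + k2).
t=0.000000, p=-1.450000:
  k1 = f(0.000000, -1.450000) = -1.450725
  k2 = f(0.310000, -1.899725) = -2.180178
  p ← -1.450000 + (0.31/2)·(-1.450725 + (-2.180178)) = -2.012790
p(0.31) ≈ -2.0128

-2.0128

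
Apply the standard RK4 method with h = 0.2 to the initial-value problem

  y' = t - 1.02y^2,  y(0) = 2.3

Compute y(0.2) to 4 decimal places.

1.5816

RK4: k1 = f(t_n, y_n); k2 = f(t_n + h/2, y_n + (h/2)·k1); k3 = f(t_n + h/2, y_n + (h/2)·k2); k4 = f(t_n + h, y_n + h·k3); y_{n+1} = y_n + (h/6)·(k1 + 2k2 + 2k3 + k4).
t=0.000000, y=2.300000:
  k1 = f(0.000000, 2.300000) = -5.395800
  k2 = f(0.100000, 1.760420) = -3.061060
  k3 = f(0.100000, 1.993894) = -3.955125
  k4 = f(0.200000, 1.508975) = -2.122545
  y ← 2.300000 + (0.2/6)·(k1 + 2k2 + 2k3 + k4) = 1.581643
y(0.2) ≈ 1.5816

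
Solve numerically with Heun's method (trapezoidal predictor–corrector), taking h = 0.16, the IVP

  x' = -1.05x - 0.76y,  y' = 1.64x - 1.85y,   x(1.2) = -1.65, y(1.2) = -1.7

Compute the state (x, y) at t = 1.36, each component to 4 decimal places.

Heun on (x,y): k1 = f(t_n, state_n); k2 = f(t_n + h, state_n + h·k1); state_{n+1} = state_n + (h/2)·(k1 + k2).
1.200000: (-1.650000, -1.700000)
  k1 = (3.024500, 0.439000)
  predictor → (-1.166080, -1.629760)
  k2 = (2.463002, 1.102685)
  → (-1.211000, -1.576665)
(x(1.36), y(1.36)) ≈ (-1.2110, -1.5767)

-1.2110, -1.5767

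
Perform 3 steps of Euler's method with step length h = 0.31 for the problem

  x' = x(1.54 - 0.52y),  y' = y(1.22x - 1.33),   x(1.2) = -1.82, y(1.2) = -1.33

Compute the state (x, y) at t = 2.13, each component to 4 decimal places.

Euler on (x,y): x_{n+1} = x_n + h·x', y_{n+1} = y_n + h·y'.
1.200000: (-1.820000, -1.330000); f=(-4.061512, 4.722032) → (-3.079069, 0.133830)
1.510000: (-3.079069, 0.133830); f=(-4.527489, -0.680721) → (-4.482590, -0.077194)
1.820000: (-4.482590, -0.077194); f=(-7.083123, 0.524821) → (-6.678358, 0.085501)
(x(2.13), y(2.13)) ≈ (-6.6784, 0.0855)

-6.6784, 0.0855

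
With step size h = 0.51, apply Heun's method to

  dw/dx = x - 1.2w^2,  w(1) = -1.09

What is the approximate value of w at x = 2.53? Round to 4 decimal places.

-4.1396

Heun: k1 = f(x_n, w_n); k2 = f(x_n + h, w_n + h·k1); w_{n+1} = w_n + (h/2)·(k1 + k2).
x=1.000000, w=-1.090000:
  k1 = f(1.000000, -1.090000) = -0.425720
  k2 = f(1.510000, -1.307117) = -0.540266
  w ← -1.090000 + (0.51/2)·(-0.425720 + (-0.540266)) = -1.336327
x=1.510000, w=-1.336327:
  k1 = f(1.510000, -1.336327) = -0.632922
  k2 = f(2.020000, -1.659117) = -1.283203
  w ← -1.336327 + (0.51/2)·(-0.632922 + (-1.283203)) = -1.824938
x=2.020000, w=-1.824938:
  k1 = f(2.020000, -1.824938) = -1.976481
  k2 = f(2.530000, -2.832944) = -7.100683
  w ← -1.824938 + (0.51/2)·(-1.976481 + (-7.100683)) = -4.139615
w(2.53) ≈ -4.1396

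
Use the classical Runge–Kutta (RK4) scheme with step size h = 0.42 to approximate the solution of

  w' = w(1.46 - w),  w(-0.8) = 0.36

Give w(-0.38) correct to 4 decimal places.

0.5499

RK4: k1 = f(x_n, w_n); k2 = f(x_n + h/2, w_n + (h/2)·k1); k3 = f(x_n + h/2, w_n + (h/2)·k2); k4 = f(x_n + h, w_n + h·k3); w_{n+1} = w_n + (h/6)·(k1 + 2k2 + 2k3 + k4).
x=-0.800000, w=0.360000:
  k1 = f(-0.800000, 0.360000) = 0.396000
  k2 = f(-0.590000, 0.443160) = 0.450623
  k3 = f(-0.590000, 0.454631) = 0.457072
  k4 = f(-0.380000, 0.551970) = 0.501205
  w ← 0.360000 + (0.42/6)·(k1 + 2k2 + 2k3 + k4) = 0.549882
w(-0.38) ≈ 0.5499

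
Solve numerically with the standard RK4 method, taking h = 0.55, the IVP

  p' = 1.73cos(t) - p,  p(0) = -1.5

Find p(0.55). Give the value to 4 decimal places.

RK4: k1 = f(t_n, p_n); k2 = f(t_n + h/2, p_n + (h/2)·k1); k3 = f(t_n + h/2, p_n + (h/2)·k2); k4 = f(t_n + h, p_n + h·k3); p_{n+1} = p_n + (h/6)·(k1 + 2k2 + 2k3 + k4).
t=0.000000, p=-1.500000:
  k1 = f(0.000000, -1.500000) = 3.230000
  k2 = f(0.275000, -0.611750) = 2.276746
  k3 = f(0.275000, -0.873895) = 2.538891
  k4 = f(0.550000, -0.103610) = 1.578478
  p ← -1.500000 + (0.55/6)·(k1 + 2k2 + 2k3 + k4) = -0.176356
p(0.55) ≈ -0.1764

-0.1764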